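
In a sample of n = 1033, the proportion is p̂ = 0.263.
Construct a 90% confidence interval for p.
(0.240, 0.286)

Proportion CI:
SE = √(p̂(1-p̂)/n) = √(0.263 · 0.737 / 1033) = 0.01370

z* = 1.645
Margin = z* · SE = 1.645 · 0.01370 = 0.0225

CI: 0.263 ± 0.0225 = (0.240, 0.286)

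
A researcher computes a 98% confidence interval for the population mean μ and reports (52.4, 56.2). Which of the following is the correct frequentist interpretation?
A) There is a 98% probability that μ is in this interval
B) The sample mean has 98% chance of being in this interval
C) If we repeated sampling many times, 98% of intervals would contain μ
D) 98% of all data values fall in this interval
C

A) Wrong — μ is fixed; the randomness lives in the interval, not in μ.
B) Wrong — x̄ is observed and sits in the interval by construction.
C) Correct — this is the frequentist long-run coverage interpretation.
D) Wrong — a CI is about the parameter μ, not individual data values.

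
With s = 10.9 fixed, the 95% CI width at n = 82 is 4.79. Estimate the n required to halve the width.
n ≈ 328

CI width ∝ 1/√n
To reduce width by factor 2, need √n to grow by 2 → need 2² = 4 times as many samples.

Current: n = 82, width = 4.79
New: n = 328, width ≈ 2.37

Width reduced by factor of 4.79/2.37 = 2.02.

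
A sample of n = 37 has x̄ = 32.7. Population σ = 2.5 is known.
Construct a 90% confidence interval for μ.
(32.02, 33.38)

z-interval (σ known):
z* = 1.645 for 90% confidence

Margin of error = z* · σ/√n = 1.645 · 2.5/√37 = 0.68

CI: (32.7 - 0.68, 32.7 + 0.68) = (32.02, 33.38)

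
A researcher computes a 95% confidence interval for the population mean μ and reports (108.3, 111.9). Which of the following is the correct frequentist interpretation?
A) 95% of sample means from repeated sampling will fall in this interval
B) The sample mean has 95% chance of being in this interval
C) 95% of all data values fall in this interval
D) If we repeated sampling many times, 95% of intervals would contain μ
D

A) Wrong — coverage applies to intervals containing μ, not to future x̄ values.
B) Wrong — x̄ is observed and sits in the interval by construction.
C) Wrong — a CI is about the parameter μ, not individual data values.
D) Correct — this is the frequentist long-run coverage interpretation.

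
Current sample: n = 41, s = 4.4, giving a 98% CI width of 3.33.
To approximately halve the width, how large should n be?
n ≈ 164

CI width ∝ 1/√n
To reduce width by factor 2, need √n to grow by 2 → need 2² = 4 times as many samples.

Current: n = 41, width = 3.33
New: n = 164, width ≈ 1.61

Width reduced by factor of 3.33/1.61 = 2.07.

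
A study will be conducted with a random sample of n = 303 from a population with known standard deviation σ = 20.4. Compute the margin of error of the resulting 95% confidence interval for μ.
Margin of error = 2.30

Margin of error = z* · σ/√n
= 1.960 · 20.4/√303
= 1.960 · 20.4/17.4069
= 2.30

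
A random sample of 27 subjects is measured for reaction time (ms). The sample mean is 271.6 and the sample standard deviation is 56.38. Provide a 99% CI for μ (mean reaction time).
(241.45, 301.75)

t-interval (σ unknown):
df = n - 1 = 26
t* = 2.779 for 99% confidence

Margin of error = t* · s/√n = 2.779 · 56.38/√27 = 30.15

CI: (241.45, 301.75)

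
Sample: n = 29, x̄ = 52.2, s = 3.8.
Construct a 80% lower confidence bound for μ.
μ ≥ 51.60

Lower bound (one-sided):
t* = 0.855 (one-sided for 80%)
Lower bound = x̄ - t* · s/√n = 52.2 - 0.855 · 3.8/√29 = 51.60

We are 80% confident that μ ≥ 51.60.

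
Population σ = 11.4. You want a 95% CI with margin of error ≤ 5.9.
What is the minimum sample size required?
n ≥ 15

For margin E ≤ 5.9:
n ≥ (z* · σ / E)²
n ≥ (1.960 · 11.4 / 5.9)²
n ≥ 14.34

Minimum n = 15 (rounding up)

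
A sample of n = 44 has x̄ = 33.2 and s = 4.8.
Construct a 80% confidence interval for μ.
(32.26, 34.14)

t-interval (σ unknown):
df = n - 1 = 43
t* = 1.302 for 80% confidence

Margin of error = t* · s/√n = 1.302 · 4.8/√44 = 0.94

CI: (32.26, 34.14)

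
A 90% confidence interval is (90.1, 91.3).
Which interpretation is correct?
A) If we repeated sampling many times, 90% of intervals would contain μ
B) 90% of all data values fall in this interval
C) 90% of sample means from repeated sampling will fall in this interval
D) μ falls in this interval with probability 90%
A

A) Correct — this is the frequentist long-run coverage interpretation.
B) Wrong — a CI is about the parameter μ, not individual data values.
C) Wrong — coverage applies to intervals containing μ, not to future x̄ values.
D) Wrong — μ is fixed; the randomness lives in the interval, not in μ.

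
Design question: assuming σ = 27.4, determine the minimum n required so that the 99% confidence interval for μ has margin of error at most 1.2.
n ≥ 3460

For margin E ≤ 1.2:
n ≥ (z* · σ / E)²
n ≥ (2.576 · 27.4 / 1.2)²
n ≥ 3459.64

Minimum n = 3460 (rounding up)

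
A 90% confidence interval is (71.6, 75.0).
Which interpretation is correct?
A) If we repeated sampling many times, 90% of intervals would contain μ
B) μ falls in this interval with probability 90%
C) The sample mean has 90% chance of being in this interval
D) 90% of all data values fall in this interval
A

A) Correct — this is the frequentist long-run coverage interpretation.
B) Wrong — μ is fixed; the randomness lives in the interval, not in μ.
C) Wrong — x̄ is observed and sits in the interval by construction.
D) Wrong — a CI is about the parameter μ, not individual data values.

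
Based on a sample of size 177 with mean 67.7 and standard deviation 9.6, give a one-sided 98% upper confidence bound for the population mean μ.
μ ≤ 69.19

Upper bound (one-sided):
t* = 2.069 (one-sided for 98%)
Upper bound = x̄ + t* · s/√n = 67.7 + 2.069 · 9.6/√177 = 69.19

We are 98% confident that μ ≤ 69.19.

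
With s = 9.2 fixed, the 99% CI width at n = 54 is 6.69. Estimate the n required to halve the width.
n ≈ 216

CI width ∝ 1/√n
To reduce width by factor 2, need √n to grow by 2 → need 2² = 4 times as many samples.

Current: n = 54, width = 6.69
New: n = 216, width ≈ 3.25

Width reduced by factor of 6.69/3.25 = 2.06.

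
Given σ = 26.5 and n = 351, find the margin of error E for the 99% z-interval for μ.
Margin of error = 3.64

Margin of error = z* · σ/√n
= 2.576 · 26.5/√351
= 2.576 · 26.5/18.7350
= 3.64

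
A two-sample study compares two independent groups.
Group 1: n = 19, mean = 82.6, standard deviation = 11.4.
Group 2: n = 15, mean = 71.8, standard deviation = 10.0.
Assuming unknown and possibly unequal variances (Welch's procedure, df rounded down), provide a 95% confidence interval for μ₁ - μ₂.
(3.30, 18.30)

Difference: x̄₁ - x̄₂ = 10.80
SE = √(s₁²/n₁ + s₂²/n₂) = √(11.4²/19 + 10.0²/15) = 3.6751
df = 31.60 → 31 (Welch–Satterthwaite, rounded down)
t* = 2.040

CI: 10.80 ± 2.040 · 3.6751 = 10.80 ± 7.50 = (3.30, 18.30)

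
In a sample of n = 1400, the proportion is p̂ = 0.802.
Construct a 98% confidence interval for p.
(0.777, 0.827)

Proportion CI:
SE = √(p̂(1-p̂)/n) = √(0.802 · 0.198 / 1400) = 0.01065

z* = 2.326
Margin = z* · SE = 2.326 · 0.01065 = 0.0248

CI: 0.802 ± 0.0248 = (0.777, 0.827)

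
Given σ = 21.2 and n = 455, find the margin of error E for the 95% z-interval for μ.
Margin of error = 1.95

Margin of error = z* · σ/√n
= 1.960 · 21.2/√455
= 1.960 · 21.2/21.3307
= 1.95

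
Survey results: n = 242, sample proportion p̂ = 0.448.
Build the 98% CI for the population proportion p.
(0.374, 0.522)

Proportion CI:
SE = √(p̂(1-p̂)/n) = √(0.448 · 0.552 / 242) = 0.03197

z* = 2.326
Margin = z* · SE = 2.326 · 0.03197 = 0.0744

CI: 0.448 ± 0.0744 = (0.374, 0.522)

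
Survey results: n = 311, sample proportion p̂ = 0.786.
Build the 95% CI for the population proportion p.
(0.740, 0.832)

Proportion CI:
SE = √(p̂(1-p̂)/n) = √(0.786 · 0.214 / 311) = 0.02326

z* = 1.960
Margin = z* · SE = 1.960 · 0.02326 = 0.0456

CI: 0.786 ± 0.0456 = (0.740, 0.832)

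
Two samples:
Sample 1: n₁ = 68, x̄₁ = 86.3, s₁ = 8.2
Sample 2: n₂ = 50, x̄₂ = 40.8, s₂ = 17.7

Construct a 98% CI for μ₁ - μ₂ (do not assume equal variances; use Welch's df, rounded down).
(39.07, 51.93)

Difference: x̄₁ - x̄₂ = 45.50
SE = √(s₁²/n₁ + s₂²/n₂) = √(8.2²/68 + 17.7²/50) = 2.6934
df = 64.51 → 64 (Welch–Satterthwaite, rounded down)
t* = 2.386

CI: 45.50 ± 2.386 · 2.6934 = 45.50 ± 6.43 = (39.07, 51.93)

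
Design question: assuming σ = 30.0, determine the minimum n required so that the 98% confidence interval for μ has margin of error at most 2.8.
n ≥ 622

For margin E ≤ 2.8:
n ≥ (z* · σ / E)²
n ≥ (2.326 · 30.0 / 2.8)²
n ≥ 621.08

Minimum n = 622 (rounding up)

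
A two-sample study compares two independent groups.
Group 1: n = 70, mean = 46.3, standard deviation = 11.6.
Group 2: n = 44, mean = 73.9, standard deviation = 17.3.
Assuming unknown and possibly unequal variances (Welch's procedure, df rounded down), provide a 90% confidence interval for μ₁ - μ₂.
(-32.53, -22.67)

Difference: x̄₁ - x̄₂ = -27.60
SE = √(s₁²/n₁ + s₂²/n₂) = √(11.6²/70 + 17.3²/44) = 2.9537
df = 67.38 → 67 (Welch–Satterthwaite, rounded down)
t* = 1.668

CI: -27.60 ± 1.668 · 2.9537 = -27.60 ± 4.93 = (-32.53, -22.67)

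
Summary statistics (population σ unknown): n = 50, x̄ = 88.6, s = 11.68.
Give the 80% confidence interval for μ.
(86.45, 90.75)

t-interval (σ unknown):
df = n - 1 = 49
t* = 1.299 for 80% confidence

Margin of error = t* · s/√n = 1.299 · 11.68/√50 = 2.15

CI: (86.45, 90.75)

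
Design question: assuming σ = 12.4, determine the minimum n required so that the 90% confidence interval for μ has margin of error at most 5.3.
n ≥ 15

For margin E ≤ 5.3:
n ≥ (z* · σ / E)²
n ≥ (1.645 · 12.4 / 5.3)²
n ≥ 14.81

Minimum n = 15 (rounding up)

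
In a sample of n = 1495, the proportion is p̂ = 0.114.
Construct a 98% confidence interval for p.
(0.095, 0.133)

Proportion CI:
SE = √(p̂(1-p̂)/n) = √(0.114 · 0.886 / 1495) = 0.00822

z* = 2.326
Margin = z* · SE = 2.326 · 0.00822 = 0.0191

CI: 0.114 ± 0.0191 = (0.095, 0.133)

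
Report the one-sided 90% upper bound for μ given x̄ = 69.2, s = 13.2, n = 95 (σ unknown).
μ ≤ 70.95

Upper bound (one-sided):
t* = 1.291 (one-sided for 90%)
Upper bound = x̄ + t* · s/√n = 69.2 + 1.291 · 13.2/√95 = 70.95

We are 90% confident that μ ≤ 70.95.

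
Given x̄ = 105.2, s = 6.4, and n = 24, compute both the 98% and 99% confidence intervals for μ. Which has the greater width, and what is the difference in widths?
99% CI is wider by 0.80

df = 23
98% CI: t* = 2.500, (101.93, 108.47), width = 2 · t* · s/√n = 6.53
99% CI: t* = 2.807, (101.53, 108.87), width = 2 · t* · s/√n = 7.33

The 99% CI is wider by 7.33 - 6.53 = 0.80.
Higher confidence requires a wider interval.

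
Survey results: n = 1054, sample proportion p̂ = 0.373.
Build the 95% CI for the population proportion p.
(0.344, 0.402)

Proportion CI:
SE = √(p̂(1-p̂)/n) = √(0.373 · 0.627 / 1054) = 0.01490

z* = 1.960
Margin = z* · SE = 1.960 · 0.01490 = 0.0292

CI: 0.373 ± 0.0292 = (0.344, 0.402)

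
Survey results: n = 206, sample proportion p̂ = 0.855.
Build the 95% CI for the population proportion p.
(0.807, 0.903)

Proportion CI:
SE = √(p̂(1-p̂)/n) = √(0.855 · 0.145 / 206) = 0.02453

z* = 1.960
Margin = z* · SE = 1.960 · 0.02453 = 0.0481

CI: 0.855 ± 0.0481 = (0.807, 0.903)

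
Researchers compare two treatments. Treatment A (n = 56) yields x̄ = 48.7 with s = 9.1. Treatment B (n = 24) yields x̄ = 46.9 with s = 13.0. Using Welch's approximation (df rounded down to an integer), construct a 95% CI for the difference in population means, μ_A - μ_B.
(-4.14, 7.74)

Difference: x̄₁ - x̄₂ = 1.80
SE = √(s₁²/n₁ + s₂²/n₂) = √(9.1²/56 + 13.0²/24) = 2.9190
df = 33.06 → 33 (Welch–Satterthwaite, rounded down)
t* = 2.035

CI: 1.80 ± 2.035 · 2.9190 = 1.80 ± 5.94 = (-4.14, 7.74)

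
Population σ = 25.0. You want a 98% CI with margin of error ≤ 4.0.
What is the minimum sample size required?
n ≥ 212

For margin E ≤ 4.0:
n ≥ (z* · σ / E)²
n ≥ (2.326 · 25.0 / 4.0)²
n ≥ 211.34

Minimum n = 212 (rounding up)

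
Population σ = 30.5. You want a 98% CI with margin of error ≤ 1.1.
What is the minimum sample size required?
n ≥ 4160

For margin E ≤ 1.1:
n ≥ (z* · σ / E)²
n ≥ (2.326 · 30.5 / 1.1)²
n ≥ 4159.43

Minimum n = 4160 (rounding up)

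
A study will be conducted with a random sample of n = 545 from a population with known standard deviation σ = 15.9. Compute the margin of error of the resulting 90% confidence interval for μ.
Margin of error = 1.12

Margin of error = z* · σ/√n
= 1.645 · 15.9/√545
= 1.645 · 15.9/23.3452
= 1.12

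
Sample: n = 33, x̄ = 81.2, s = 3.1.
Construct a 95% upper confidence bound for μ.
μ ≤ 82.11

Upper bound (one-sided):
t* = 1.694 (one-sided for 95%)
Upper bound = x̄ + t* · s/√n = 81.2 + 1.694 · 3.1/√33 = 82.11

We are 95% confident that μ ≤ 82.11.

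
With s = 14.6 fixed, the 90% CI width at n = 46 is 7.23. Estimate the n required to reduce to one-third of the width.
n ≈ 414

CI width ∝ 1/√n
To reduce width by factor 3, need √n to grow by 3 → need 3² = 9 times as many samples.

Current: n = 46, width = 7.23
New: n = 414, width ≈ 2.37

Width reduced by factor of 7.23/2.37 = 3.05.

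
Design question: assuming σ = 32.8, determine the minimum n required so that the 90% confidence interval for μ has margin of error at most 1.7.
n ≥ 1008

For margin E ≤ 1.7:
n ≥ (z* · σ / E)²
n ≥ (1.645 · 32.8 / 1.7)²
n ≥ 1007.35

Minimum n = 1008 (rounding up)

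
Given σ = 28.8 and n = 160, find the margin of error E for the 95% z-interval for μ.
Margin of error = 4.46

Margin of error = z* · σ/√n
= 1.960 · 28.8/√160
= 1.960 · 28.8/12.6491
= 4.46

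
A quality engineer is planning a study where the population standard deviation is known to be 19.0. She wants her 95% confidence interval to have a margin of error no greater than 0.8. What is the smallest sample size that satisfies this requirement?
n ≥ 2167

For margin E ≤ 0.8:
n ≥ (z* · σ / E)²
n ≥ (1.960 · 19.0 / 0.8)²
n ≥ 2166.90

Minimum n = 2167 (rounding up)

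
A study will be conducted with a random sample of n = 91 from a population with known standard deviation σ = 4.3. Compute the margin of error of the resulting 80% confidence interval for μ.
Margin of error = 0.58

Margin of error = z* · σ/√n
= 1.282 · 4.3/√91
= 1.282 · 4.3/9.5394
= 0.58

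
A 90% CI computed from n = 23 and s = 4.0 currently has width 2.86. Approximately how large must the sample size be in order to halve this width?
n ≈ 92

CI width ∝ 1/√n
To reduce width by factor 2, need √n to grow by 2 → need 2² = 4 times as many samples.

Current: n = 23, width = 2.86
New: n = 92, width ≈ 1.39

Width reduced by factor of 2.86/1.39 = 2.06.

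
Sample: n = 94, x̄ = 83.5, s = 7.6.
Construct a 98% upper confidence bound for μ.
μ ≤ 85.13

Upper bound (one-sided):
t* = 2.083 (one-sided for 98%)
Upper bound = x̄ + t* · s/√n = 83.5 + 2.083 · 7.6/√94 = 85.13

We are 98% confident that μ ≤ 85.13.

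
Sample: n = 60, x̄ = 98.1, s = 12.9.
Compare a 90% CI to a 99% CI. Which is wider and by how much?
99% CI is wider by 3.30

df = 59
90% CI: t* = 1.671, (95.32, 100.88), width = 2 · t* · s/√n = 5.57
99% CI: t* = 2.662, (93.67, 102.53), width = 2 · t* · s/√n = 8.87

The 99% CI is wider by 8.87 - 5.57 = 3.30.
Higher confidence requires a wider interval.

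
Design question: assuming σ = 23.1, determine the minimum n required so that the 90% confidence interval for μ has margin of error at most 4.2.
n ≥ 82

For margin E ≤ 4.2:
n ≥ (z* · σ / E)²
n ≥ (1.645 · 23.1 / 4.2)²
n ≥ 81.86

Minimum n = 82 (rounding up)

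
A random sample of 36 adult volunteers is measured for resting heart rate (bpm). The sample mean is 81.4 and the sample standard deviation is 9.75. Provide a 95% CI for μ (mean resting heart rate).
(78.10, 84.70)

t-interval (σ unknown):
df = n - 1 = 35
t* = 2.030 for 95% confidence

Margin of error = t* · s/√n = 2.030 · 9.75/√36 = 3.30

CI: (78.10, 84.70)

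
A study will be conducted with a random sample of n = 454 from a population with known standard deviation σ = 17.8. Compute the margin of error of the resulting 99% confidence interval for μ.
Margin of error = 2.15

Margin of error = z* · σ/√n
= 2.576 · 17.8/√454
= 2.576 · 17.8/21.3073
= 2.15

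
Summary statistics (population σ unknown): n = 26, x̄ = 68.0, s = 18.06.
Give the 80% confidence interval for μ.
(63.34, 72.66)

t-interval (σ unknown):
df = n - 1 = 25
t* = 1.316 for 80% confidence

Margin of error = t* · s/√n = 1.316 · 18.06/√26 = 4.66

CI: (63.34, 72.66)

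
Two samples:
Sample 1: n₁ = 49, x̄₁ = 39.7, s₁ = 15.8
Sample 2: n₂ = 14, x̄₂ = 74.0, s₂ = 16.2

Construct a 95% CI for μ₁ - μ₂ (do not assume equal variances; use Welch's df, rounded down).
(-44.49, -24.11)

Difference: x̄₁ - x̄₂ = -34.30
SE = √(s₁²/n₁ + s₂²/n₂) = √(15.8²/49 + 16.2²/14) = 4.8827
df = 20.61 → 20 (Welch–Satterthwaite, rounded down)
t* = 2.086

CI: -34.30 ± 2.086 · 4.8827 = -34.30 ± 10.19 = (-44.49, -24.11)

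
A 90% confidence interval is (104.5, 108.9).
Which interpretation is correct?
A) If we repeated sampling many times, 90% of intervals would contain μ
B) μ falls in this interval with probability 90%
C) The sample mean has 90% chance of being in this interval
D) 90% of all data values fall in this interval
A

A) Correct — this is the frequentist long-run coverage interpretation.
B) Wrong — μ is fixed; the randomness lives in the interval, not in μ.
C) Wrong — x̄ is observed and sits in the interval by construction.
D) Wrong — a CI is about the parameter μ, not individual data values.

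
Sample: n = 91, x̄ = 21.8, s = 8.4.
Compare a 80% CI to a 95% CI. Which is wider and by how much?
95% CI is wider by 1.23

df = 90
80% CI: t* = 1.291, (20.66, 22.94), width = 2 · t* · s/√n = 2.27
95% CI: t* = 1.987, (20.05, 23.55), width = 2 · t* · s/√n = 3.50

The 95% CI is wider by 3.50 - 2.27 = 1.23.
Higher confidence requires a wider interval.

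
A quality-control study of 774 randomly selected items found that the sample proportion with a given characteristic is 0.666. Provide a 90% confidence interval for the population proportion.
(0.638, 0.694)

Proportion CI:
SE = √(p̂(1-p̂)/n) = √(0.666 · 0.334 / 774) = 0.01695

z* = 1.645
Margin = z* · SE = 1.645 · 0.01695 = 0.0279

CI: 0.666 ± 0.0279 = (0.638, 0.694)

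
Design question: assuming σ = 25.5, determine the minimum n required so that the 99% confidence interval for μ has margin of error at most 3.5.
n ≥ 353

For margin E ≤ 3.5:
n ≥ (z* · σ / E)²
n ≥ (2.576 · 25.5 / 3.5)²
n ≥ 352.24

Minimum n = 353 (rounding up)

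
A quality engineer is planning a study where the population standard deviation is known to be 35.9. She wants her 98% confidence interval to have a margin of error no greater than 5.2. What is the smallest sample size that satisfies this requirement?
n ≥ 258

For margin E ≤ 5.2:
n ≥ (z* · σ / E)²
n ≥ (2.326 · 35.9 / 5.2)²
n ≥ 257.87

Minimum n = 258 (rounding up)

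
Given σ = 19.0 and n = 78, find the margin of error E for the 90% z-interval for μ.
Margin of error = 3.54

Margin of error = z* · σ/√n
= 1.645 · 19.0/√78
= 1.645 · 19.0/8.8318
= 3.54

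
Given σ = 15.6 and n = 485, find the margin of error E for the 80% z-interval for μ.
Margin of error = 0.91

Margin of error = z* · σ/√n
= 1.282 · 15.6/√485
= 1.282 · 15.6/22.0227
= 0.91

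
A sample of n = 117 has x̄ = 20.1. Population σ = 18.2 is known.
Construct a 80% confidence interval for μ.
(17.94, 22.26)

z-interval (σ known):
z* = 1.282 for 80% confidence

Margin of error = z* · σ/√n = 1.282 · 18.2/√117 = 2.16

CI: (20.1 - 2.16, 20.1 + 2.16) = (17.94, 22.26)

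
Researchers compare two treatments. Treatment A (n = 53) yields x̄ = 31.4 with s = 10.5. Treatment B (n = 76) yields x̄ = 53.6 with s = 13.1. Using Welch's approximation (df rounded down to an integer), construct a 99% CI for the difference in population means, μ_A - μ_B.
(-27.65, -16.75)

Difference: x̄₁ - x̄₂ = -22.20
SE = √(s₁²/n₁ + s₂²/n₂) = √(10.5²/53 + 13.1²/76) = 2.0828
df = 124.47 → 124 (Welch–Satterthwaite, rounded down)
t* = 2.616

CI: -22.20 ± 2.616 · 2.0828 = -22.20 ± 5.45 = (-27.65, -16.75)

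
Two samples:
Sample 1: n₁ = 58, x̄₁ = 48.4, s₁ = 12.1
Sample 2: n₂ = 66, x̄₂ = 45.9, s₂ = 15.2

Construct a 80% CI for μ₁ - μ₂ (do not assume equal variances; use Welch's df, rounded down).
(-0.66, 5.66)

Difference: x̄₁ - x̄₂ = 2.50
SE = √(s₁²/n₁ + s₂²/n₂) = √(12.1²/58 + 15.2²/66) = 2.4546
df = 120.87 → 120 (Welch–Satterthwaite, rounded down)
t* = 1.289

CI: 2.50 ± 1.289 · 2.4546 = 2.50 ± 3.16 = (-0.66, 5.66)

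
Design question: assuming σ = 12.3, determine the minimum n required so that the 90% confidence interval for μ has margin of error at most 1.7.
n ≥ 142

For margin E ≤ 1.7:
n ≥ (z* · σ / E)²
n ≥ (1.645 · 12.3 / 1.7)²
n ≥ 141.66

Minimum n = 142 (rounding up)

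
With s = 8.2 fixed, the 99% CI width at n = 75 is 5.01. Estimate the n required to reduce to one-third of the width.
n ≈ 675

CI width ∝ 1/√n
To reduce width by factor 3, need √n to grow by 3 → need 3² = 9 times as many samples.

Current: n = 75, width = 5.01
New: n = 675, width ≈ 1.63

Width reduced by factor of 5.01/1.63 = 3.07.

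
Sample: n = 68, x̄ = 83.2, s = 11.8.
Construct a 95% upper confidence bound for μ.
μ ≤ 85.59

Upper bound (one-sided):
t* = 1.668 (one-sided for 95%)
Upper bound = x̄ + t* · s/√n = 83.2 + 1.668 · 11.8/√68 = 85.59

We are 95% confident that μ ≤ 85.59.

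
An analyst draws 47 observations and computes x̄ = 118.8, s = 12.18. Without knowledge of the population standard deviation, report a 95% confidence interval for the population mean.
(115.22, 122.38)

t-interval (σ unknown):
df = n - 1 = 46
t* = 2.013 for 95% confidence

Margin of error = t* · s/√n = 2.013 · 12.18/√47 = 3.58

CI: (115.22, 122.38)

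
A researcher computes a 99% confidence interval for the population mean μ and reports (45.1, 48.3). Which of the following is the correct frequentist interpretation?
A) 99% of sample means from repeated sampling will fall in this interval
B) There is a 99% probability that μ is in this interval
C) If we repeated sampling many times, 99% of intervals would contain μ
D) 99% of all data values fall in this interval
C

A) Wrong — coverage applies to intervals containing μ, not to future x̄ values.
B) Wrong — μ is fixed; the randomness lives in the interval, not in μ.
C) Correct — this is the frequentist long-run coverage interpretation.
D) Wrong — a CI is about the parameter μ, not individual data values.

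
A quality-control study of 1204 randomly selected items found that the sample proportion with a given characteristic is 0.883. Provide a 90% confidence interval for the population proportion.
(0.868, 0.898)

Proportion CI:
SE = √(p̂(1-p̂)/n) = √(0.883 · 0.117 / 1204) = 0.00926

z* = 1.645
Margin = z* · SE = 1.645 · 0.00926 = 0.0152

CI: 0.883 ± 0.0152 = (0.868, 0.898)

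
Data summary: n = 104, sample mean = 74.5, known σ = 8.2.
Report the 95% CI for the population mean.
(72.92, 76.08)

z-interval (σ known):
z* = 1.960 for 95% confidence

Margin of error = z* · σ/√n = 1.960 · 8.2/√104 = 1.58

CI: (74.5 - 1.58, 74.5 + 1.58) = (72.92, 76.08)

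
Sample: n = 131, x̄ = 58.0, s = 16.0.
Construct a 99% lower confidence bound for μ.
μ ≥ 54.71

Lower bound (one-sided):
t* = 2.355 (one-sided for 99%)
Lower bound = x̄ - t* · s/√n = 58.0 - 2.355 · 16.0/√131 = 54.71

We are 99% confident that μ ≥ 54.71.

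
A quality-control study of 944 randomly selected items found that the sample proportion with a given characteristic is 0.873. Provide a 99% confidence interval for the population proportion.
(0.845, 0.901)

Proportion CI:
SE = √(p̂(1-p̂)/n) = √(0.873 · 0.127 / 944) = 0.01084

z* = 2.576
Margin = z* · SE = 2.576 · 0.01084 = 0.0279

CI: 0.873 ± 0.0279 = (0.845, 0.901)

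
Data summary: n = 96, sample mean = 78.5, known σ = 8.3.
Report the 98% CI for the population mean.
(76.53, 80.47)

z-interval (σ known):
z* = 2.326 for 98% confidence

Margin of error = z* · σ/√n = 2.326 · 8.3/√96 = 1.97

CI: (78.5 - 1.97, 78.5 + 1.97) = (76.53, 80.47)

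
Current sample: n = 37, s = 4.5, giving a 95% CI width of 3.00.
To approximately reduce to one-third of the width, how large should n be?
n ≈ 333

CI width ∝ 1/√n
To reduce width by factor 3, need √n to grow by 3 → need 3² = 9 times as many samples.

Current: n = 37, width = 3.00
New: n = 333, width ≈ 0.97

Width reduced by factor of 3.00/0.97 = 3.09.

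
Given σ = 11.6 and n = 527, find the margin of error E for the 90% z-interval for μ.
Margin of error = 0.83

Margin of error = z* · σ/√n
= 1.645 · 11.6/√527
= 1.645 · 11.6/22.9565
= 0.83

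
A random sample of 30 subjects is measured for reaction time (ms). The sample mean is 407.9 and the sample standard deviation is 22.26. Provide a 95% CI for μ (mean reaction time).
(399.59, 416.21)

t-interval (σ unknown):
df = n - 1 = 29
t* = 2.045 for 95% confidence

Margin of error = t* · s/√n = 2.045 · 22.26/√30 = 8.31

CI: (399.59, 416.21)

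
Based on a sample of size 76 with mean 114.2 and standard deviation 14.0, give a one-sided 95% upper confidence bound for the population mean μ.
μ ≤ 116.87

Upper bound (one-sided):
t* = 1.665 (one-sided for 95%)
Upper bound = x̄ + t* · s/√n = 114.2 + 1.665 · 14.0/√76 = 116.87

We are 95% confident that μ ≤ 116.87.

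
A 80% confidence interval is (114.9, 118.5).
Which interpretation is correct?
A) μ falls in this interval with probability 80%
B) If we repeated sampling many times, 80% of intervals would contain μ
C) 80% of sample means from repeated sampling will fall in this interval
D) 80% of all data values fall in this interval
B

A) Wrong — μ is fixed; the randomness lives in the interval, not in μ.
B) Correct — this is the frequentist long-run coverage interpretation.
C) Wrong — coverage applies to intervals containing μ, not to future x̄ values.
D) Wrong — a CI is about the parameter μ, not individual data values.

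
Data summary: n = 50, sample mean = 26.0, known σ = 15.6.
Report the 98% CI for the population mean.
(20.87, 31.13)

z-interval (σ known):
z* = 2.326 for 98% confidence

Margin of error = z* · σ/√n = 2.326 · 15.6/√50 = 5.13

CI: (26.0 - 5.13, 26.0 + 5.13) = (20.87, 31.13)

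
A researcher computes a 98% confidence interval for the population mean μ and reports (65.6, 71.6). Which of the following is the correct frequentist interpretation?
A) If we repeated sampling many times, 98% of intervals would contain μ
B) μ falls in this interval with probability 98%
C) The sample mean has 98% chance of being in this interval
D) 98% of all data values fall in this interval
A

A) Correct — this is the frequentist long-run coverage interpretation.
B) Wrong — μ is fixed; the randomness lives in the interval, not in μ.
C) Wrong — x̄ is observed and sits in the interval by construction.
D) Wrong — a CI is about the parameter μ, not individual data values.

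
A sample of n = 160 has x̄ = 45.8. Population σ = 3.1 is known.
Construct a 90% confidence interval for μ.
(45.40, 46.20)

z-interval (σ known):
z* = 1.645 for 90% confidence

Margin of error = z* · σ/√n = 1.645 · 3.1/√160 = 0.40

CI: (45.8 - 0.40, 45.8 + 0.40) = (45.40, 46.20)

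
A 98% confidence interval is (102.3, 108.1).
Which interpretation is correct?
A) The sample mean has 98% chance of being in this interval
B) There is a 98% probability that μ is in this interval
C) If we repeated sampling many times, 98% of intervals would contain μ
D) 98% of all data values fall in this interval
C

A) Wrong — x̄ is observed and sits in the interval by construction.
B) Wrong — μ is fixed; the randomness lives in the interval, not in μ.
C) Correct — this is the frequentist long-run coverage interpretation.
D) Wrong — a CI is about the parameter μ, not individual data values.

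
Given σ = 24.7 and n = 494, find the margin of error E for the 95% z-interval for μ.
Margin of error = 2.18

Margin of error = z* · σ/√n
= 1.960 · 24.7/√494
= 1.960 · 24.7/22.2261
= 2.18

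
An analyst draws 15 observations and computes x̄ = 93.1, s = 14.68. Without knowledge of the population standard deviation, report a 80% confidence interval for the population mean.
(88.00, 98.20)

t-interval (σ unknown):
df = n - 1 = 14
t* = 1.345 for 80% confidence

Margin of error = t* · s/√n = 1.345 · 14.68/√15 = 5.10

CI: (88.00, 98.20)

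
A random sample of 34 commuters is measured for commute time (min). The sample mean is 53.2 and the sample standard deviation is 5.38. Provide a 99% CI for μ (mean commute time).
(50.68, 55.72)

t-interval (σ unknown):
df = n - 1 = 33
t* = 2.733 for 99% confidence

Margin of error = t* · s/√n = 2.733 · 5.38/√34 = 2.52

CI: (50.68, 55.72)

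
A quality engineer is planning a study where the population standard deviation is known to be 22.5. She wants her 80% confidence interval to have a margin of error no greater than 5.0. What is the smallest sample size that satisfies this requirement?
n ≥ 34

For margin E ≤ 5.0:
n ≥ (z* · σ / E)²
n ≥ (1.282 · 22.5 / 5.0)²
n ≥ 33.28

Minimum n = 34 (rounding up)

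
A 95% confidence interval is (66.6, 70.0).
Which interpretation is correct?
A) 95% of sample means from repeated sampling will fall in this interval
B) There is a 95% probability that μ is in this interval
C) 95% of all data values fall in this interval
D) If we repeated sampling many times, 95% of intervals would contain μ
D

A) Wrong — coverage applies to intervals containing μ, not to future x̄ values.
B) Wrong — μ is fixed; the randomness lives in the interval, not in μ.
C) Wrong — a CI is about the parameter μ, not individual data values.
D) Correct — this is the frequentist long-run coverage interpretation.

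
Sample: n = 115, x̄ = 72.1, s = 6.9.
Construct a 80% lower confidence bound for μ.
μ ≥ 71.56

Lower bound (one-sided):
t* = 0.845 (one-sided for 80%)
Lower bound = x̄ - t* · s/√n = 72.1 - 0.845 · 6.9/√115 = 71.56

We are 80% confident that μ ≥ 71.56.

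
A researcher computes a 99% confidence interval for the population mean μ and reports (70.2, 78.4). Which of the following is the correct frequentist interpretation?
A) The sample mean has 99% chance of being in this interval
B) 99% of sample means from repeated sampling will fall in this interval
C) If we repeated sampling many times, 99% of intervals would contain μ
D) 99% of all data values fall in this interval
C

A) Wrong — x̄ is observed and sits in the interval by construction.
B) Wrong — coverage applies to intervals containing μ, not to future x̄ values.
C) Correct — this is the frequentist long-run coverage interpretation.
D) Wrong — a CI is about the parameter μ, not individual data values.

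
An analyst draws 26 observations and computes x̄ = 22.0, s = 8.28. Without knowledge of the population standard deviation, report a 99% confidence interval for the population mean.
(17.47, 26.53)

t-interval (σ unknown):
df = n - 1 = 25
t* = 2.787 for 99% confidence

Margin of error = t* · s/√n = 2.787 · 8.28/√26 = 4.53

CI: (17.47, 26.53)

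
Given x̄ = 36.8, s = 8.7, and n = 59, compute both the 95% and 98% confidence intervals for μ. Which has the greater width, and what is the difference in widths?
98% CI is wider by 0.88

df = 58
95% CI: t* = 2.002, (34.53, 39.07), width = 2 · t* · s/√n = 4.54
98% CI: t* = 2.392, (34.09, 39.51), width = 2 · t* · s/√n = 5.42

The 98% CI is wider by 5.42 - 4.54 = 0.88.
Higher confidence requires a wider interval.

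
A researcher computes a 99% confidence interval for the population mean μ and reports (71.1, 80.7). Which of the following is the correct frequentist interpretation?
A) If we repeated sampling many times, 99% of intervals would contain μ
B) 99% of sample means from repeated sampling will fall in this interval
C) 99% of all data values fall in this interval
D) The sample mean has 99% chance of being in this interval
A

A) Correct — this is the frequentist long-run coverage interpretation.
B) Wrong — coverage applies to intervals containing μ, not to future x̄ values.
C) Wrong — a CI is about the parameter μ, not individual data values.
D) Wrong — x̄ is observed and sits in the interval by construction.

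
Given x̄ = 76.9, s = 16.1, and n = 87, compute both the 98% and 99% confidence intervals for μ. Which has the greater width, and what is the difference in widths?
99% CI is wider by 0.91

df = 86
98% CI: t* = 2.370, (72.81, 80.99), width = 2 · t* · s/√n = 8.18
99% CI: t* = 2.634, (72.35, 81.45), width = 2 · t* · s/√n = 9.09

The 99% CI is wider by 9.09 - 8.18 = 0.91.
Higher confidence requires a wider interval.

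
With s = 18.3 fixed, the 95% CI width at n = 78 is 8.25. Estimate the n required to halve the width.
n ≈ 312

CI width ∝ 1/√n
To reduce width by factor 2, need √n to grow by 2 → need 2² = 4 times as many samples.

Current: n = 78, width = 8.25
New: n = 312, width ≈ 4.08

Width reduced by factor of 8.25/4.08 = 2.02.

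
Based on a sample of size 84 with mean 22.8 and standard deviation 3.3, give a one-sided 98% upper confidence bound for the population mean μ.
μ ≤ 23.55

Upper bound (one-sided):
t* = 2.087 (one-sided for 98%)
Upper bound = x̄ + t* · s/√n = 22.8 + 2.087 · 3.3/√84 = 23.55

We are 98% confident that μ ≤ 23.55.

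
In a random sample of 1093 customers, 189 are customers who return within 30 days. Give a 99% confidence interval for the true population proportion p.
(0.143, 0.202)

Proportion CI:
p̂ = 189/1093 = 0.17292
SE = √(p̂(1-p̂)/n) = √(0.17292 · 0.82708 / 1093) = 0.01144

z* = 2.576
Margin = z* · SE = 2.576 · 0.01144 = 0.0295

CI: 0.17292 ± 0.0295 = (0.143, 0.202)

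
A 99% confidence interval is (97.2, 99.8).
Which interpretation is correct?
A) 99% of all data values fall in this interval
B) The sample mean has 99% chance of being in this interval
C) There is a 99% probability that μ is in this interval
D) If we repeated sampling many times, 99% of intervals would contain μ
D

A) Wrong — a CI is about the parameter μ, not individual data values.
B) Wrong — x̄ is observed and sits in the interval by construction.
C) Wrong — μ is fixed; the randomness lives in the interval, not in μ.
D) Correct — this is the frequentist long-run coverage interpretation.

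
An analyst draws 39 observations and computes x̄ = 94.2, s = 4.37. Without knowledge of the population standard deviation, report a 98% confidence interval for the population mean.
(92.50, 95.90)

t-interval (σ unknown):
df = n - 1 = 38
t* = 2.429 for 98% confidence

Margin of error = t* · s/√n = 2.429 · 4.37/√39 = 1.70

CI: (92.50, 95.90)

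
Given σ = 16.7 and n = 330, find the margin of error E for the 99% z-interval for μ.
Margin of error = 2.37

Margin of error = z* · σ/√n
= 2.576 · 16.7/√330
= 2.576 · 16.7/18.1659
= 2.37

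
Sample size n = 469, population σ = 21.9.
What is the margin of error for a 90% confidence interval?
Margin of error = 1.66

Margin of error = z* · σ/√n
= 1.645 · 21.9/√469
= 1.645 · 21.9/21.6564
= 1.66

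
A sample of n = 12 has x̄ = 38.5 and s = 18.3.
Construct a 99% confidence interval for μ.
(22.09, 54.91)

t-interval (σ unknown):
df = n - 1 = 11
t* = 3.106 for 99% confidence

Margin of error = t* · s/√n = 3.106 · 18.3/√12 = 16.41

CI: (22.09, 54.91)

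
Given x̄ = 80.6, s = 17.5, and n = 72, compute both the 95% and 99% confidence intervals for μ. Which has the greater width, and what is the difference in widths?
99% CI is wider by 2.70

df = 71
95% CI: t* = 1.994, (76.49, 84.71), width = 2 · t* · s/√n = 8.22
99% CI: t* = 2.647, (75.14, 86.06), width = 2 · t* · s/√n = 10.92

The 99% CI is wider by 10.92 - 8.22 = 2.70.
Higher confidence requires a wider interval.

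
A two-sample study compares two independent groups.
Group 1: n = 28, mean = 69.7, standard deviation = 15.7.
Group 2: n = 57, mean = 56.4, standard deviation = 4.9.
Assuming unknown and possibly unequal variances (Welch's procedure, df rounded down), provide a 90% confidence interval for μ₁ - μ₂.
(8.14, 18.46)

Difference: x̄₁ - x̄₂ = 13.30
SE = √(s₁²/n₁ + s₂²/n₂) = √(15.7²/28 + 4.9²/57) = 3.0372
df = 29.61 → 29 (Welch–Satterthwaite, rounded down)
t* = 1.699

CI: 13.30 ± 1.699 · 3.0372 = 13.30 ± 5.16 = (8.14, 18.46)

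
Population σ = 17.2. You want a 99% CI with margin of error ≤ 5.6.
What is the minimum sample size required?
n ≥ 63

For margin E ≤ 5.6:
n ≥ (z* · σ / E)²
n ≥ (2.576 · 17.2 / 5.6)²
n ≥ 62.60

Minimum n = 63 (rounding up)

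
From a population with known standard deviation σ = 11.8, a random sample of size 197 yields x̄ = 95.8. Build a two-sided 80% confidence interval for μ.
(94.72, 96.88)

z-interval (σ known):
z* = 1.282 for 80% confidence

Margin of error = z* · σ/√n = 1.282 · 11.8/√197 = 1.08

CI: (95.8 - 1.08, 95.8 + 1.08) = (94.72, 96.88)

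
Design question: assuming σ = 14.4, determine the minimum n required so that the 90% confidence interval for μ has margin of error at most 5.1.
n ≥ 22

For margin E ≤ 5.1:
n ≥ (z* · σ / E)²
n ≥ (1.645 · 14.4 / 5.1)²
n ≥ 21.57

Minimum n = 22 (rounding up)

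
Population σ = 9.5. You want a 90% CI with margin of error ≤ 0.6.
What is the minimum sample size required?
n ≥ 679

For margin E ≤ 0.6:
n ≥ (z* · σ / E)²
n ≥ (1.645 · 9.5 / 0.6)²
n ≥ 678.39

Minimum n = 679 (rounding up)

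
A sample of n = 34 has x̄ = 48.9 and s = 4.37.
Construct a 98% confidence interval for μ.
(47.07, 50.73)

t-interval (σ unknown):
df = n - 1 = 33
t* = 2.445 for 98% confidence

Margin of error = t* · s/√n = 2.445 · 4.37/√34 = 1.83

CI: (47.07, 50.73)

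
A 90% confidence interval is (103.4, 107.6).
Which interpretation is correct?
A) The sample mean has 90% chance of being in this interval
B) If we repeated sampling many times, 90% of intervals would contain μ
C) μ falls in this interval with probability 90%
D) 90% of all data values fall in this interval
B

A) Wrong — x̄ is observed and sits in the interval by construction.
B) Correct — this is the frequentist long-run coverage interpretation.
C) Wrong — μ is fixed; the randomness lives in the interval, not in μ.
D) Wrong — a CI is about the parameter μ, not individual data values.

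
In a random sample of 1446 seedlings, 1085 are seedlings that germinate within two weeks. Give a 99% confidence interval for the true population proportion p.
(0.721, 0.780)

Proportion CI:
p̂ = 1085/1446 = 0.75035
SE = √(p̂(1-p̂)/n) = √(0.75035 · 0.24965 / 1446) = 0.01138

z* = 2.576
Margin = z* · SE = 2.576 · 0.01138 = 0.0293

CI: 0.75035 ± 0.0293 = (0.721, 0.780)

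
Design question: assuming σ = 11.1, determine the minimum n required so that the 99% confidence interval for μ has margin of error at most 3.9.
n ≥ 54

For margin E ≤ 3.9:
n ≥ (z* · σ / E)²
n ≥ (2.576 · 11.1 / 3.9)²
n ≥ 53.75

Minimum n = 54 (rounding up)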